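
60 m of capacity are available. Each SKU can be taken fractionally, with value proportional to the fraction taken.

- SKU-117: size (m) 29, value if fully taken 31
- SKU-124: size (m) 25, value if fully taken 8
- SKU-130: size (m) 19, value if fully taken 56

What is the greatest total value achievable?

Rank by value-to-size ratio: SKU-130 56/19≈2.95, SKU-117 31/29≈1.07, SKU-124 8/25≈0.32.
All 19 m of SKU-130 fit (value 56) ; 41 remain.
SKU-117: take in full, 29 m for value 31 ; 12 left.
12 m left: a 12/25 share of SKU-124 gives 8×12/25 = 3.84.
Total value = 90.84.

90.84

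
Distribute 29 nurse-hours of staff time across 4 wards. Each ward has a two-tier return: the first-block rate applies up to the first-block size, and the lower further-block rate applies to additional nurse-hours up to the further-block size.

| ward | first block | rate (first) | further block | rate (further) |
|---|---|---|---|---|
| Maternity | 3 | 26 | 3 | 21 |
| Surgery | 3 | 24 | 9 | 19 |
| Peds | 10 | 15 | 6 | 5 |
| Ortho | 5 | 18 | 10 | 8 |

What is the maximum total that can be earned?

564

Rank every tier by rate: Maternity/first 26 > Surgery/first 24 > Maternity/second 21 > Surgery/second 19 > Ortho/first 18 > Peds/first 15 > Ortho/second 8 > Peds/second 5.
Fill Maternity first block (3 at 26) → 26 left.
Fill Surgery first block (3 at 24) → 23 left.
Maternity second at 21: fill all 3 → 20 left.
Surgery second at 19: fill all 9 → 11 left.
Fill Ortho first block (5 at 18) → 6 left.
Peds/first: +6 of 10 at 15; pool empty.
Total = 26×3 + 24×3 + 21×3 + 19×9 + 18×5 + 15×6 = 564.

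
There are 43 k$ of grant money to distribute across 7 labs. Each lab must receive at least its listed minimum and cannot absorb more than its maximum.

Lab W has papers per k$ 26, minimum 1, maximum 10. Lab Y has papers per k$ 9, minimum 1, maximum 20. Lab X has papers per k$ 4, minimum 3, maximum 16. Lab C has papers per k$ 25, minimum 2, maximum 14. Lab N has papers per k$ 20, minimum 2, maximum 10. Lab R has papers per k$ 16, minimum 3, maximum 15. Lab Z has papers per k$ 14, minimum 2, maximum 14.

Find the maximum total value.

907

Meeting every minimum uses 1+1+3+2+2+3+2 = 14 k$, leaving 29.
Highest papers per k$ first: Lab W 26 > Lab C 25 > Lab N 20 > Lab R 16 > Lab Z 14 > Lab Y 9 > Lab X 4.
Lab W: +9 to 10 (cap) — 20 left.
Lab C takes 12 more to reach its cap of 14 — 8 left.
Lab N takes 8 more to reach its cap of 10 — 0 left.
Total = 26×10 + 9×1 + 4×3 + 25×14 + 20×10 + 16×3 + 14×2 = 907.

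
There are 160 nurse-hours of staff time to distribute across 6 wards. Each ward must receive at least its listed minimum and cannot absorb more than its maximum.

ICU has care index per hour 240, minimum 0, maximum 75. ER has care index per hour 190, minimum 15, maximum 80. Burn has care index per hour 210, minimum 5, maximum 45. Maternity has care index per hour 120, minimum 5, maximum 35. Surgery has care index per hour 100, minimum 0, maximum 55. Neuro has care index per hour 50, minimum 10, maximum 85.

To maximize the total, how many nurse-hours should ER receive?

25

Meeting every minimum uses 0+15+5+5+0+10 = 35 nurse-hours, leaving 125.
Order the wards by care index per hour: ICU 240 > Burn 210 > ER 190 > Maternity 120 > Surgery 100 > Neuro 50.
Give ICU 75 more to hit its cap of 75 — 50 left.
Give Burn 40 more to hit its cap of 45 — 10 left.
Only 10 left; ER takes them to reach 25.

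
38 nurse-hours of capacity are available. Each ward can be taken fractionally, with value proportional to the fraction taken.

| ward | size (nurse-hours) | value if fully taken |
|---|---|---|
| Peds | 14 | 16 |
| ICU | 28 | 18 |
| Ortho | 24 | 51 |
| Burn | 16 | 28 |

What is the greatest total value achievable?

75.5

Best value per unit of size first: Ortho 51/24≈2.12, Burn 28/16≈1.75, Peds 16/14≈1.14, ICU 18/28≈0.643.
Ortho: take in full, 24 nurse-hours for value 51 ; 14 left.
14 nurse-hours left: a 14/16 share of Burn gives 28×14/16 = 24.5.
Total value = 75.5.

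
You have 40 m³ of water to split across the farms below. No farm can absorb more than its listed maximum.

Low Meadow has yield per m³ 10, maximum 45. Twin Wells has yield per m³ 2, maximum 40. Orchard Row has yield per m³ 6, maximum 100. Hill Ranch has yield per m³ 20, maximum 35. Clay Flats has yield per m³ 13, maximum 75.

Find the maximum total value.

Order the farms by yield per m³: Hill Ranch 20 > Clay Flats 13 > Low Meadow 10 > Orchard Row 6 > Twin Wells 2.
Hill Ranch takes 35 to reach its cap of 35 ; 5 left.
Clay Flats: +5 (room for 75) → 5. Pool exhausted.
Total = 20×35 + 13×5 = 765.

765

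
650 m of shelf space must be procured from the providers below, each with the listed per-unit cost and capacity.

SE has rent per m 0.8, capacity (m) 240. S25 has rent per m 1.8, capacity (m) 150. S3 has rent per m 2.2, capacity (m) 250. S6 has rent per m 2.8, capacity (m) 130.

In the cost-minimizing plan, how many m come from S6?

Use providers in increasing cost order.
SE (0.8): use full 240 ; 410 m to go.
S25 (1.8): use full 150 ; 260 m to go.
S3 (2.2): use full 250 ; 10 m to go.
S6 (2.8): take the remaining 10 ; done.

10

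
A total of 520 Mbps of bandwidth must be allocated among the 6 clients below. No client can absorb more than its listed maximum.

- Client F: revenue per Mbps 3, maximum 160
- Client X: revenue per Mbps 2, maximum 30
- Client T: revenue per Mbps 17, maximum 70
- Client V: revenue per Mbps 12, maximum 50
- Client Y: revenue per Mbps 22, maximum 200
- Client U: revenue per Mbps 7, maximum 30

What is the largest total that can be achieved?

Order the clients by revenue per Mbps: Client Y 22 > Client T 17 > Client V 12 > Client U 7 > Client F 3 > Client X 2.
Client Y: +200 to 200 (cap) → 320 left.
Client T takes 70 to reach its cap of 70 → 250 left.
Client V takes 50 to reach its cap of 50 → 200 left.
Client U: +30 to 30 (cap) → 170 left.
Give Client F 160 to hit its cap of 160 → 10 left.
Only 10 left; Client X takes them to reach 10.
Total = 3×160 + 2×10 + 17×70 + 12×50 + 22×200 + 7×30 = 6900.

6900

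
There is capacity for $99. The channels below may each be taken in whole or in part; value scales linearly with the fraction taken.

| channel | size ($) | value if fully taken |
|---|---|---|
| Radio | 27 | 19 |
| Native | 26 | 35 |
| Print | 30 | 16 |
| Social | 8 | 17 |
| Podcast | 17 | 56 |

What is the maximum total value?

Sort by value density: Podcast 56/17≈3.29, Social 17/8≈2.12, Native 35/26≈1.35, Radio 19/27≈0.704, Print 16/30≈0.533.
All 17 $ of Podcast fit (value 56) — 82 remain.
All 8 $ of Social fit (value 17) — 74 remain.
Take all of Native (26 $, value 35) — 48 $ left.
Radio: take in full, 27 $ for value 19 — 21 left.
21 $ left: a 21/30 share of Print gives 16×21/30 = 11.2.
Total value = 138.2.

138.2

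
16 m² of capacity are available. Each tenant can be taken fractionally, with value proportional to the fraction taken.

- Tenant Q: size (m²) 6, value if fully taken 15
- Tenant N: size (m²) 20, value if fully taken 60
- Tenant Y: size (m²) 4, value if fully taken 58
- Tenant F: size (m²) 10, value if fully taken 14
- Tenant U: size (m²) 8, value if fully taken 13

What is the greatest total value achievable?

94

Rank by value-to-size ratio: Tenant Y 58/4≈14.5, Tenant N 60/20≈3, Tenant Q 15/6≈2.5, Tenant U 13/8≈1.62, Tenant F 14/10≈1.4.
All 4 m² of Tenant Y fit (value 58) → 12 remain.
12 m² left: a 12/20 share of Tenant N gives 60×12/20 = 36.
Total value = 94.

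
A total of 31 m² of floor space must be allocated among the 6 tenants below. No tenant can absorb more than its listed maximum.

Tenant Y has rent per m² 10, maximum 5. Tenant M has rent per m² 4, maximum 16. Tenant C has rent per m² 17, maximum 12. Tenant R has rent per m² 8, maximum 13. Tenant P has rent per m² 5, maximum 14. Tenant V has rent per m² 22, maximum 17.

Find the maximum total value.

598

Order the tenants by rent per m²: Tenant V 22 > Tenant C 17 > Tenant Y 10 > Tenant R 8 > Tenant P 5 > Tenant M 4.
Give Tenant V 17 to hit its cap of 17 — 14 left.
Tenant C takes 12 to reach its cap of 12 — 2 left.
Tenant Y: +2 (room for 5) → 2. Pool exhausted.
Total = 10×2 + 17×12 + 22×17 = 598.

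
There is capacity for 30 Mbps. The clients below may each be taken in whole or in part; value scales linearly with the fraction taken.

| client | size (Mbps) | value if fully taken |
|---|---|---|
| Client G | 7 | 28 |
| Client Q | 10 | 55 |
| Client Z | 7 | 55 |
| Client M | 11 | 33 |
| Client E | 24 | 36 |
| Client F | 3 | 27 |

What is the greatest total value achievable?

Rank by value-to-size ratio: Client F 27/3≈9, Client Z 55/7≈7.86, Client Q 55/10≈5.5, Client G 28/7≈4, Client M 33/11≈3, Client E 36/24≈1.5.
All 3 Mbps of Client F fit (value 27) — 27 remain.
Client Z: take in full, 7 Mbps for value 55 — 20 left.
Take all of Client Q (10 Mbps, value 55) — 10 Mbps left.
Client G: take in full, 7 Mbps for value 28 — 3 left.
Only 3 Mbps remain; take 3/11 of Client M for value 33×3/11 = 9.
Total value = 174.

174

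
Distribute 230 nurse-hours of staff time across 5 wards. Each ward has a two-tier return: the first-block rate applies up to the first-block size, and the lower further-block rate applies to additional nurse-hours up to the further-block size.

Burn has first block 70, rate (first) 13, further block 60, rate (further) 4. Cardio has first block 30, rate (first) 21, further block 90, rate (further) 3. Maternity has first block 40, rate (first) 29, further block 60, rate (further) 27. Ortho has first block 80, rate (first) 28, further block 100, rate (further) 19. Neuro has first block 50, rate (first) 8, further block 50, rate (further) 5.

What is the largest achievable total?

6030

Rank every tier by rate: Maternity/first 29 > Ortho/first 28 > Maternity/second 27 > Cardio/first 21 > Ortho/second 19 > Burn/first 13 > Neuro/first 8 > Neuro/second 5 > Burn/second 4 > Cardio/second 3.
Fill Maternity first block (40 at 29) ; 190 left.
Ortho first at 28: fill all 80 ; 110 left.
Maternity/second (27): +60 ; 50 left.
Cardio first at 21: fill all 30 ; 20 left.
Ortho second at 19: only 20 left, fill 20.
Total = 29×40 + 28×80 + 27×60 + 21×30 + 19×20 = 6030.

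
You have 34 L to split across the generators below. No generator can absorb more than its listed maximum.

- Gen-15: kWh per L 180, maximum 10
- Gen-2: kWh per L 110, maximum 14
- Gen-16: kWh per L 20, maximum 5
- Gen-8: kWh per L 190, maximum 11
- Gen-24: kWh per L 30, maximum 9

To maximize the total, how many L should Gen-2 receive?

13

Rank by kWh per L: Gen-8 190 > Gen-15 180 > Gen-2 110 > Gen-24 30 > Gen-16 20.
Gen-8: +11 to 11 (cap) → 23 left.
Give Gen-15 10 to hit its cap of 10 → 13 left.
Gen-2: +13 (room for 14) → 13. Pool exhausted.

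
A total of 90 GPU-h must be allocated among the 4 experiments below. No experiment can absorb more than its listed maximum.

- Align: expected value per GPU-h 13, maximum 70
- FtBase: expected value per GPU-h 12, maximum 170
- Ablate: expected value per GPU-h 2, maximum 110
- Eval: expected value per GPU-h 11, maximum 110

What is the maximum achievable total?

1150

Order the experiments by expected value per GPU-h: Align 13 > FtBase 12 > Eval 11 > Ablate 2.
Align takes 70 to reach its cap of 70 → 20 left.
Only 20 left; FtBase takes them to reach 20.
Total = 13×70 + 12×20 = 1150.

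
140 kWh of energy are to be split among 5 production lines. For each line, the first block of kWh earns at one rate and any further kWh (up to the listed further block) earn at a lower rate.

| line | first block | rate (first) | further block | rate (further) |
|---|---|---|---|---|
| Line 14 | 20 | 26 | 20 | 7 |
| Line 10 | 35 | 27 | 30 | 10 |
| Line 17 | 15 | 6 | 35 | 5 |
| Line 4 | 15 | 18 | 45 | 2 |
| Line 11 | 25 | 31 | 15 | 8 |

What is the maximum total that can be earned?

Order all 10 blocks by rate: Line 11/tier1 31 > Line 10/tier1 27 > Line 14/tier1 26 > Line 4/tier1 18 > Line 10/tier2 10 > Line 11/tier2 8 > Line 14/tier2 7 > Line 17/tier1 6 > Line 17/tier2 5 > Line 4/tier2 2.
Line 11 tier1 at 31: fill all 25 ; 115 left.
Fill Line 10 tier1 block (35 at 27) ; 80 left.
Line 14/tier1 (26): +20 ; 60 left.
Line 4 tier1 at 18: fill all 15 ; 45 left.
Line 10/tier2 (10): +30 ; 15 left.
Fill Line 11 tier2 block (15 at 8) ; 0 left.
Total = 31×25 + 27×35 + 26×20 + 18×15 + 10×30 + 8×15 = 2930.

2930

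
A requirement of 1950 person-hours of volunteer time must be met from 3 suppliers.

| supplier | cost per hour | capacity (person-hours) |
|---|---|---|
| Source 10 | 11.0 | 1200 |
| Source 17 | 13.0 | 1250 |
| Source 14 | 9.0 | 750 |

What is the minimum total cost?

Cheapest first:
Take 750 from Source 14 at 9.0 → need 1200 more.
Take 1200 from Source 10 at 11.0 → need 0 more.
Source 17: unused.
Cost = 750×9.0 + 1200×11.0 = 19950.

19950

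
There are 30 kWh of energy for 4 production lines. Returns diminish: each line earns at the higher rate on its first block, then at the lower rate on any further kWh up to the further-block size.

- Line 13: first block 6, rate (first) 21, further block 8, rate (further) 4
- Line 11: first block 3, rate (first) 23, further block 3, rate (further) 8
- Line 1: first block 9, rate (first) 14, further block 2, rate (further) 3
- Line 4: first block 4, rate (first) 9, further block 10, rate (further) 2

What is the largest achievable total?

Rank every tier by rate: Line 11/first 23 > Line 13/first 21 > Line 1/first 14 > Line 4/first 9 > Line 11/second 8 > Line 13/second 4 > Line 1/second 3 > Line 4/second 2.
Line 11/first (23): +3 — 27 left.
Line 13/first (21): +6 — 21 left.
Line 1 first at 14: fill all 9 — 12 left.
Line 4/first (9): +4 — 8 left.
Fill Line 11 second block (3 at 8) — 5 left.
5 remain; put them into Line 13 second at 4.
Total = 23×3 + 21×6 + 14×9 + 9×4 + 8×3 + 4×5 = 401.

401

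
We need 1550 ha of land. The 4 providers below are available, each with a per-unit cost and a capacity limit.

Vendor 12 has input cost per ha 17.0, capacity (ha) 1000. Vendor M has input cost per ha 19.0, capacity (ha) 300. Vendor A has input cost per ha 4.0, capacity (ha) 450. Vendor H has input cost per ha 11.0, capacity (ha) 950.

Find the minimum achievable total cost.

Use providers in increasing cost order.
Vendor A (4.0): use full 450 → 1100 ha to go.
Vendor H at 11.0: take all 950 ha → 150 still needed.
Vendor 12 at 17.0: take 150 of its 1000 → requirement met.
Vendor M: unused.
Cost = 450×4.0 + 950×11.0 + 150×17.0 = 14800.

14800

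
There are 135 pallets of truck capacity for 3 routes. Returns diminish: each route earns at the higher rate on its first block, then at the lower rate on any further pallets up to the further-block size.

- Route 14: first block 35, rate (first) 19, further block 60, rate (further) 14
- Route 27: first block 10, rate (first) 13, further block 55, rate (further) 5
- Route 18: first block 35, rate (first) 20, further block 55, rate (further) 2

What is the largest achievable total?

2270

Order all 6 blocks by rate: Route 18/T1 20 > Route 14/T1 19 > Route 14/T2 14 > Route 27/T1 13 > Route 27/T2 5 > Route 18/T2 2.
Route 18/T1 (20): +35 — 100 left.
Route 14/T1 (19): +35 — 65 left.
Route 14/T2 (14): +60 — 5 left.
5 remain; put them into Route 27 T1 at 13.
Total = 20×35 + 19×35 + 14×60 + 13×5 = 2270.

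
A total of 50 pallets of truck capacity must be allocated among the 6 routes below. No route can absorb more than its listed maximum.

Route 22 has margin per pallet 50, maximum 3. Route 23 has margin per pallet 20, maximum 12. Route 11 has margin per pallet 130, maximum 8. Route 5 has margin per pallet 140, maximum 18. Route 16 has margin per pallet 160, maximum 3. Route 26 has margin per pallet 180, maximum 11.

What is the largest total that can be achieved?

6310

Order the routes by margin per pallet: Route 26 180 > Route 16 160 > Route 5 140 > Route 11 130 > Route 22 50 > Route 23 20.
Route 26: +11 to 11 (cap) → 39 left.
Route 16 takes 3 to reach its cap of 3 → 36 left.
Give Route 5 18 to hit its cap of 18 → 18 left.
Give Route 11 8 to hit its cap of 8 → 10 left.
Route 22 takes 3 to reach its cap of 3 → 7 left.
Route 23 has room for 12 but only 7 remain, so it gets 7.
Total = 50×3 + 20×7 + 130×8 + 140×18 + 160×3 + 180×11 = 6310.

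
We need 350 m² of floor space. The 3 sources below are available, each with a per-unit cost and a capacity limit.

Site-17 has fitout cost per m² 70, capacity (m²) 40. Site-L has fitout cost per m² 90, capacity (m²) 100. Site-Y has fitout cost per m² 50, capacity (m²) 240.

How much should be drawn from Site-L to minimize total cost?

70

Use sources in increasing cost order.
Take 240 from Site-Y at 50 → need 110 more.
Site-17 (70): use full 40 → 70 m² to go.
Site-L at 90: take 70 of its 100 → requirement met.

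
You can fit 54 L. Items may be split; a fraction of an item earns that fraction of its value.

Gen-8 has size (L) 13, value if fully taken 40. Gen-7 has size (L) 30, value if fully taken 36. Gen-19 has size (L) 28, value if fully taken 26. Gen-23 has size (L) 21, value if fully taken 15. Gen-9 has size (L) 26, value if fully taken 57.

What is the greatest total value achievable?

Sort by value density: Gen-8 40/13≈3.08, Gen-9 57/26≈2.19, Gen-7 36/30≈1.2, Gen-19 26/28≈0.929, Gen-23 15/21≈0.714.
Gen-8: take in full, 13 L for value 40 ; 41 left.
Take all of Gen-9 (26 L, value 57) ; 15 L left.
15 L left: a 15/30 share of Gen-7 gives 36×15/30 = 18.
Total value = 115.

115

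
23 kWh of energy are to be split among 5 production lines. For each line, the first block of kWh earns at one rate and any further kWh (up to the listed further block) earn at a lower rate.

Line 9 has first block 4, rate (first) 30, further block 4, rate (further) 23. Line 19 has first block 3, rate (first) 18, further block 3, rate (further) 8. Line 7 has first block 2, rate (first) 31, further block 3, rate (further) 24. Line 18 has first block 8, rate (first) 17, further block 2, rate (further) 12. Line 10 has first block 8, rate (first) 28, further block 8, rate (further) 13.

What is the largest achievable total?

606

Order all 10 blocks by rate: Line 7/T1 31 > Line 9/T1 30 > Line 10/T1 28 > Line 7/T2 24 > Line 9/T2 23 > Line 19/T1 18 > Line 18/T1 17 > Line 10/T2 13 > Line 18/T2 12 > Line 19/T2 8.
Line 7 T1 at 31: fill all 2 → 21 left.
Fill Line 9 T1 block (4 at 30) → 17 left.
Line 10/T1 (28): +8 → 9 left.
Line 7 T2 at 24: fill all 3 → 6 left.
Fill Line 9 T2 block (4 at 23) → 2 left.
Line 19 T1 at 18: only 2 left, fill 2.
Total = 31×2 + 30×4 + 28×8 + 24×3 + 23×4 + 18×2 = 606.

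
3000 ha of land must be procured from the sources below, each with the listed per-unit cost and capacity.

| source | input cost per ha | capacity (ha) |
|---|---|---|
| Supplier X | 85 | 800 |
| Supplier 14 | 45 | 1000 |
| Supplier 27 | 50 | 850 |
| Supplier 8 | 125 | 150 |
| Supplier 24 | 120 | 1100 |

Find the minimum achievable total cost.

197500

Use sources in increasing cost order.
Supplier 14 at 45: take all 1000 ha ; 2000 still needed.
Supplier 27 at 50: take all 850 ha ; 1150 still needed.
Supplier X at 85: take all 800 ha ; 350 still needed.
Take 350 from Supplier 24 at 120 to finish.
Supplier 8: unused.
Cost = 1000×45 + 850×50 + 800×85 + 350×120 = 197500.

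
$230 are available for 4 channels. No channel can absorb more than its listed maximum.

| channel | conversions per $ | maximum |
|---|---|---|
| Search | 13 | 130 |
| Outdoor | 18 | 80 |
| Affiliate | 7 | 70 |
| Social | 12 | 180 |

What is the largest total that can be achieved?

3370

Highest conversions per $ first: Outdoor 18 > Search 13 > Social 12 > Affiliate 7.
Outdoor takes 80 to reach its cap of 80 — 150 left.
Search: +130 to 130 (cap) — 20 left.
Social: +20 (room for 180) → 20. Pool exhausted.
Total = 13×130 + 18×80 + 12×20 = 3370.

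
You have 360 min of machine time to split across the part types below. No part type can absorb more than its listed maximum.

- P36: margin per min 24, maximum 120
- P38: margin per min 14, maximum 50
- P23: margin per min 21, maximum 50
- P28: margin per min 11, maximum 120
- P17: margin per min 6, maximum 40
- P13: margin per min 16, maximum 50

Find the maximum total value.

Rank by margin per min: P36 24 > P23 21 > P13 16 > P38 14 > P28 11 > P17 6.
P36 takes 120 to reach its cap of 120 ; 240 left.
P23: +50 to 50 (cap) ; 190 left.
P13: +50 to 50 (cap) ; 140 left.
P38 takes 50 to reach its cap of 50 ; 90 left.
P28 has room for 120 but only 90 remain, so it gets 90.
Total = 24×120 + 14×50 + 21×50 + 11×90 + 16×50 = 6420.

6420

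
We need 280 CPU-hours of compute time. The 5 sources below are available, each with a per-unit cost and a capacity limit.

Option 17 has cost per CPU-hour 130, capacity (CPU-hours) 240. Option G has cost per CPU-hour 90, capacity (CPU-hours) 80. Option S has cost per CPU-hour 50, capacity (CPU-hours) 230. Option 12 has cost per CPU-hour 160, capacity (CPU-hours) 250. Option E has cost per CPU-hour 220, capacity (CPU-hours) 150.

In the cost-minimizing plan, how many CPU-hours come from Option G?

50

Use sources in increasing cost order.
Option S (50): use full 230 ; 50 CPU-hours to go.
Option G (90): take the remaining 50 ; done.
Option 17, Option 12, Option E: unused.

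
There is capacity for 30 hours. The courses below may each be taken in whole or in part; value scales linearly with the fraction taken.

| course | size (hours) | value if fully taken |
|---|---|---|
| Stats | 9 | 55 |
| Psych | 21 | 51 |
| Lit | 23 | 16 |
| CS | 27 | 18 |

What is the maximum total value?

Rank by value-to-size ratio: Stats 55/9≈6.11, Psych 51/21≈2.43, Lit 16/23≈0.696, CS 18/27≈0.667.
Take all of Stats (9 hours, value 55) — 21 hours left.
Psych: take in full, 21 hours for value 51 — 0 left.
Total value = 106.

106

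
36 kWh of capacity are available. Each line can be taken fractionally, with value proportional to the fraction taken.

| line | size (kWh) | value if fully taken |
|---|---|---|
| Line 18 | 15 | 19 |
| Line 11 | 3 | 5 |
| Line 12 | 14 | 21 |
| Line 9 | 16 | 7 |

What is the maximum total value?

Sort by value density: Line 11 5/3≈1.67, Line 12 21/14≈1.5, Line 18 19/15≈1.27, Line 9 7/16≈0.438.
Line 11: take in full, 3 kWh for value 5 → 33 left.
All 14 kWh of Line 12 fit (value 21) → 19 remain.
All 15 kWh of Line 18 fit (value 19) → 4 remain.
4 kWh left: a 4/16 share of Line 9 gives 7×4/16 = 1.75.
Total value = 46.75.

46.75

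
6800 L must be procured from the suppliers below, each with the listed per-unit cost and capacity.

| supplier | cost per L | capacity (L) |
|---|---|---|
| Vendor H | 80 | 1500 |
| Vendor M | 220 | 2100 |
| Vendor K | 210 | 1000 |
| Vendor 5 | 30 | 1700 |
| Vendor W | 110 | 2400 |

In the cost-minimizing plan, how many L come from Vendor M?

Fill from the cheapest supplier first.
Vendor 5 (30): use full 1700 — 5100 L to go.
Take 1500 from Vendor H at 80 — need 3600 more.
Vendor W at 110: take all 2400 L — 1200 still needed.
Vendor K at 210: take all 1000 L — 200 still needed.
Vendor M (220): take the remaining 200 — done.

200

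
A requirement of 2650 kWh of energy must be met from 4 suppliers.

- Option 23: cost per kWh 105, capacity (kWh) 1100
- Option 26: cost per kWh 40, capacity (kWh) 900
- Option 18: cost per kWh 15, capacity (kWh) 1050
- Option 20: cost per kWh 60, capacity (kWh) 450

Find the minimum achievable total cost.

105000

Use suppliers in increasing cost order.
Option 18 (15): use full 1050 ; 1600 kWh to go.
Option 26 at 40: take all 900 kWh ; 700 still needed.
Option 20 at 60: take all 450 kWh ; 250 still needed.
Take 250 from Option 23 at 105 to finish.
Cost = 1050×15 + 900×40 + 450×60 + 250×105 = 105000.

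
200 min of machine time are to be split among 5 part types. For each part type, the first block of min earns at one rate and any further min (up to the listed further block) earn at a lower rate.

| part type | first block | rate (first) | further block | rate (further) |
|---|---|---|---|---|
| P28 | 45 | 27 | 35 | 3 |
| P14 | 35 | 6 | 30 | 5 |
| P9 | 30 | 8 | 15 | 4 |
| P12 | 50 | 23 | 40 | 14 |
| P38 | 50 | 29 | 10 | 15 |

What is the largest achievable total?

4565

Order all 10 blocks by rate: P38/tier1 29 > P28/tier1 27 > P12/tier1 23 > P38/tier2 15 > P12/tier2 14 > P9/tier1 8 > P14/tier1 6 > P14/tier2 5 > P9/tier2 4 > P28/tier2 3.
Fill P38 tier1 block (50 at 29) → 150 left.
P28 tier1 at 27: fill all 45 → 105 left.
P12/tier1 (23): +50 → 55 left.
P38 tier2 at 15: fill all 10 → 45 left.
Fill P12 tier2 block (40 at 14) → 5 left.
P9/tier1: +5 of 30 at 8; pool empty.
Total = 29×50 + 27×45 + 23×50 + 15×10 + 14×40 + 8×5 = 4565.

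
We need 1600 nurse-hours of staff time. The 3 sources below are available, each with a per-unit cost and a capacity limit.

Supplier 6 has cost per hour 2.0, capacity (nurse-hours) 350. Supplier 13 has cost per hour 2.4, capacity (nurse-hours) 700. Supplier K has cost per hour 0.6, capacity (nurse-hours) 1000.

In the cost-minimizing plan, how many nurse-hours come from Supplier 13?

250

Cheapest first:
Supplier K (0.6): use full 1000 — 600 nurse-hours to go.
Supplier 6 (2.0): use full 350 — 250 nurse-hours to go.
Supplier 13 at 2.4: take 250 of its 700 — requirement met.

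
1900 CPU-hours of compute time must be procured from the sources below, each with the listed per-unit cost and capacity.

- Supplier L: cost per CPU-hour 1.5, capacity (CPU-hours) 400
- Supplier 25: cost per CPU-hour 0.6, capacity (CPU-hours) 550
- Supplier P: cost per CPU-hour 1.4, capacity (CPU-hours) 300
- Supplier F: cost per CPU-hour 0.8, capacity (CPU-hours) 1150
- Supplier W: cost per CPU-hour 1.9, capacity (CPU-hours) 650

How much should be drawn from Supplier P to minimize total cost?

200

Fill from the cheapest source first.
Take 550 from Supplier 25 at 0.6 ; need 1350 more.
Take 1150 from Supplier F at 0.8 ; need 200 more.
Take 200 from Supplier P at 1.4 to finish.
Supplier L, Supplier W: unused.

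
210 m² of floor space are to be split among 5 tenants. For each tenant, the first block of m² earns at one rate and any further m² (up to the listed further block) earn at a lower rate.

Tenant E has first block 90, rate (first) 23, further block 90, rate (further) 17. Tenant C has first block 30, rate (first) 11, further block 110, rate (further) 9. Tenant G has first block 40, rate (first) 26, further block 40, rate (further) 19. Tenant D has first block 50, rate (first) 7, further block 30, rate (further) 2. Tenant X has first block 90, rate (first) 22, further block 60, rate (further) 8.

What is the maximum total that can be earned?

Order all 10 blocks by rate: Tenant G/tier1 26 > Tenant E/tier1 23 > Tenant X/tier1 22 > Tenant G/tier2 19 > Tenant E/tier2 17 > Tenant C/tier1 11 > Tenant C/tier2 9 > Tenant X/tier2 8 > Tenant D/tier1 7 > Tenant D/tier2 2.
Tenant G/tier1 (26): +40 → 170 left.
Tenant E/tier1 (23): +90 → 80 left.
80 remain; put them into Tenant X tier1 at 22.
Total = 26×40 + 23×90 + 22×80 = 4870.

4870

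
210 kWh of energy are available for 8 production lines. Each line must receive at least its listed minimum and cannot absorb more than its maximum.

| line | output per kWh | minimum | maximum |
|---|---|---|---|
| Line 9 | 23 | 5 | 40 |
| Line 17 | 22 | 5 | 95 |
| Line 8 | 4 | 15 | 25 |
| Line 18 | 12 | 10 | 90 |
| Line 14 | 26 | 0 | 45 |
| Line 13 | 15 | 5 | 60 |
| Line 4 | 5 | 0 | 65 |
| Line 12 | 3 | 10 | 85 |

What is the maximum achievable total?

Meeting every minimum uses 5+5+15+10+0+5+0+10 = 50 kWh, leaving 160.
Rank by output per kWh: Line 14 26 > Line 9 23 > Line 17 22 > Line 13 15 > Line 18 12 > Line 4 5 > Line 8 4 > Line 12 3.
Line 14: +45 to 45 (cap) ; 115 left.
Line 9 takes 35 more to reach its cap of 40 ; 80 left.
Line 17: +80 (room for 90) → 85. Pool exhausted.
Total = 23×40 + 22×85 + 4×15 + 12×10 + 26×45 + 15×5 + 3×10 = 4245.

4245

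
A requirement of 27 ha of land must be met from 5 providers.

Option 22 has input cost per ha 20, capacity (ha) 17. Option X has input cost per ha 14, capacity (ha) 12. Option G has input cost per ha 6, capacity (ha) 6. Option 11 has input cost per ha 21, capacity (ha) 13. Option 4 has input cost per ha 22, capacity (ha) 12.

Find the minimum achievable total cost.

Cheapest first:
Option G at 6: take all 6 ha → 21 still needed.
Option X at 14: take all 12 ha → 9 still needed.
Option 22 (20): take the remaining 9 → done.
Option 11, Option 4: unused.
Cost = 6×6 + 12×14 + 9×20 = 384.

384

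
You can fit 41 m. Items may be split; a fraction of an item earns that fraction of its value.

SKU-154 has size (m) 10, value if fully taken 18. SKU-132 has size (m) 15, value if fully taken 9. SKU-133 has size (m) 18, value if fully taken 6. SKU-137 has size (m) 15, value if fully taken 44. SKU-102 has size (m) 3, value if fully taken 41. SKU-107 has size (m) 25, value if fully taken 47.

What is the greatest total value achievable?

128.24

Rank by value-to-size ratio: SKU-102 41/3≈13.7, SKU-137 44/15≈2.93, SKU-107 47/25≈1.88, SKU-154 18/10≈1.8, SKU-132 9/15≈0.6, SKU-133 6/18≈0.333.
Take all of SKU-102 (3 m, value 41) — 38 m left.
All 15 m of SKU-137 fit (value 44) — 23 remain.
Fill the last 23 m with part of SKU-107: 23/25 of it earns 43.24.
Total value = 128.24.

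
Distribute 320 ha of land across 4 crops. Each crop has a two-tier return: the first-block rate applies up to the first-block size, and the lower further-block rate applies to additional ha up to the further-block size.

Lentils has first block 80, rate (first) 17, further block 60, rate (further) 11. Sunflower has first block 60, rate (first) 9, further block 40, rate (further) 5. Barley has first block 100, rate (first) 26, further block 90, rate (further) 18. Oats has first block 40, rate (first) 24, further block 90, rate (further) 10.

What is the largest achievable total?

6650

Rank every tier by rate: Barley/first 26 > Oats/first 24 > Barley/second 18 > Lentils/first 17 > Lentils/second 11 > Oats/second 10 > Sunflower/first 9 > Sunflower/second 5.
Barley first at 26: fill all 100 → 220 left.
Oats/first (24): +40 → 180 left.
Barley/second (18): +90 → 90 left.
Lentils first at 17: fill all 80 → 10 left.
Lentils/second: +10 of 60 at 11; pool empty.
Total = 26×100 + 24×40 + 18×90 + 17×80 + 11×10 = 6650.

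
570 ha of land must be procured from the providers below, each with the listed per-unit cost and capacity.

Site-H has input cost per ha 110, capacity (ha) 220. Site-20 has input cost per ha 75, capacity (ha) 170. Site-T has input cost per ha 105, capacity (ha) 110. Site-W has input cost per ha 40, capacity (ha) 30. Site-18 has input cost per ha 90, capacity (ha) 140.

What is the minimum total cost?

51300

Use providers in increasing cost order.
Site-W (40): use full 30 ; 540 ha to go.
Take 170 from Site-20 at 75 ; need 370 more.
Site-18 at 90: take all 140 ha ; 230 still needed.
Site-T (105): use full 110 ; 120 ha to go.
Site-H at 110: take 120 of its 220 ; requirement met.
Cost = 30×40 + 170×75 + 140×90 + 110×105 + 120×110 = 51300.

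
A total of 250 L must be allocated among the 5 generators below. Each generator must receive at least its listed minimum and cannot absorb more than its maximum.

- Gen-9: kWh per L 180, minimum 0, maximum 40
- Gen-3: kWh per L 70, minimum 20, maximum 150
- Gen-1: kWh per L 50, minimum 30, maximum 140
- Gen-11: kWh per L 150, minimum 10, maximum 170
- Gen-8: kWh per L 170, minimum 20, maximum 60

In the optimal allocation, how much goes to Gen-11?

Meeting every minimum uses 0+20+30+10+20 = 80 L, leaving 170.
Order the generators by kWh per L: Gen-9 180 > Gen-8 170 > Gen-11 150 > Gen-3 70 > Gen-1 50.
Gen-9: +40 to 40 (cap) — 130 left.
Gen-8: +40 to 60 (cap) — 90 left.
Gen-11: +90 (room for 160) → 100. Pool exhausted.

100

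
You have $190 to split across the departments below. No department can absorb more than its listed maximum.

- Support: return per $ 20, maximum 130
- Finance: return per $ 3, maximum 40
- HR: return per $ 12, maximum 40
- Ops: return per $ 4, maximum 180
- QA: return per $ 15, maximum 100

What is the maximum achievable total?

3500

Order the departments by return per $: Support 20 > QA 15 > HR 12 > Ops 4 > Finance 3.
Support takes 130 to reach its cap of 130 — 60 left.
Only 60 left; QA takes them to reach 60.
Total = 20×130 + 15×60 = 3500.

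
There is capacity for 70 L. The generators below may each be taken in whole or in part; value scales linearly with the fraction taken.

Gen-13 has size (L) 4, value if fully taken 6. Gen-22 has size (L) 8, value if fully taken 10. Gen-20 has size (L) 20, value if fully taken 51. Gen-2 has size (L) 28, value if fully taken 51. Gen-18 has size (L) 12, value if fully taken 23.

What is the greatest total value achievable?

138.5

Best value per unit of size first: Gen-20 51/20≈2.55, Gen-18 23/12≈1.92, Gen-2 51/28≈1.82, Gen-13 6/4≈1.5, Gen-22 10/8≈1.25.
Gen-20: take in full, 20 L for value 51 — 50 left.
Gen-18: take in full, 12 L for value 23 — 38 left.
All 28 L of Gen-2 fit (value 51) — 10 remain.
All 4 L of Gen-13 fit (value 6) — 6 remain.
Fill the last 6 L with part of Gen-22: 6/8 of it earns 7.5.
Total value = 138.5.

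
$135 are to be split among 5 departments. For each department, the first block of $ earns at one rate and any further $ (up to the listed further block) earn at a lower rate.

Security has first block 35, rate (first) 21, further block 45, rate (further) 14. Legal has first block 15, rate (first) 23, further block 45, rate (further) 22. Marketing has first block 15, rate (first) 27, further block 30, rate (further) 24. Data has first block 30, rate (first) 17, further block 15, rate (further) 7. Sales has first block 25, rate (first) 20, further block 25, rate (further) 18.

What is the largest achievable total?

Rank every tier by rate: Marketing/tier1 27 > Marketing/tier2 24 > Legal/tier1 23 > Legal/tier2 22 > Security/tier1 21 > Sales/tier1 20 > Sales/tier2 18 > Data/tier1 17 > Security/tier2 14 > Data/tier2 7.
Marketing tier1 at 27: fill all 15 — 120 left.
Marketing/tier2 (24): +30 — 90 left.
Legal tier1 at 23: fill all 15 — 75 left.
Legal/tier2 (22): +45 — 30 left.
30 remain; put them into Security tier1 at 21.
Total = 27×15 + 24×30 + 23×15 + 22×45 + 21×30 = 3090.

3090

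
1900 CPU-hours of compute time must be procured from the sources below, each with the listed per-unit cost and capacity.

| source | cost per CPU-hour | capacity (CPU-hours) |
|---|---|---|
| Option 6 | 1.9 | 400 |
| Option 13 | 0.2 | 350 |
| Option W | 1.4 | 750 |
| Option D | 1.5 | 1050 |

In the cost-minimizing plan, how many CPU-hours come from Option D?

800

Use sources in increasing cost order.
Option 13 (0.2): use full 350 → 1550 CPU-hours to go.
Option W (1.4): use full 750 → 800 CPU-hours to go.
Option D at 1.5: take 800 of its 1050 → requirement met.
Option 6: unused.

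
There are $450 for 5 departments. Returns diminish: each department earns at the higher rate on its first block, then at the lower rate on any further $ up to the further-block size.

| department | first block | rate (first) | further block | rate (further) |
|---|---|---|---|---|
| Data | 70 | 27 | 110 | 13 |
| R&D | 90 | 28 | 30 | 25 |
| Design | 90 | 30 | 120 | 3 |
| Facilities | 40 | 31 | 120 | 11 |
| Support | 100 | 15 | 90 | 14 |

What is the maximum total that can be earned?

11020

Treat each block as its own option and order by rate: Facilities/T1 31 > Design/T1 30 > R&D/T1 28 > Data/T1 27 > R&D/T2 25 > Support/T1 15 > Support/T2 14 > Data/T2 13 > Facilities/T2 11 > Design/T2 3.
Facilities T1 at 31: fill all 40 — 410 left.
Design/T1 (30): +90 — 320 left.
R&D T1 at 28: fill all 90 — 230 left.
Fill Data T1 block (70 at 27) — 160 left.
Fill R&D T2 block (30 at 25) — 130 left.
Support/T1 (15): +100 — 30 left.
Support T2 at 14: only 30 left, fill 30.
Total = 31×40 + 30×90 + 28×90 + 27×70 + 25×30 + 15×100 + 14×30 = 11020.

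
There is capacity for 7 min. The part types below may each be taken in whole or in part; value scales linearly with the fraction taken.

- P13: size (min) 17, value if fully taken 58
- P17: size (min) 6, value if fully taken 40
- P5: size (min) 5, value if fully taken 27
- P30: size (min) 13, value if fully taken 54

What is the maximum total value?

45.4

Best value per unit of size first: P17 40/6≈6.67, P5 27/5≈5.4, P30 54/13≈4.15, P13 58/17≈3.41.
All 6 min of P17 fit (value 40) ; 1 remain.
1 min left: a 1/5 share of P5 gives 27×1/5 = 5.4.
Total value = 45.4.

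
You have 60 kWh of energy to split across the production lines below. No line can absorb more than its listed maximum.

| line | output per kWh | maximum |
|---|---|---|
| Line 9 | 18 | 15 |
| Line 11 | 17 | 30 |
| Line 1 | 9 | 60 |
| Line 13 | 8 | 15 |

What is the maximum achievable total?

Highest output per kWh first: Line 9 18 > Line 11 17 > Line 1 9 > Line 13 8.
Line 9 takes 15 to reach its cap of 15 ; 45 left.
Line 11 takes 30 to reach its cap of 30 ; 15 left.
Only 15 left; Line 1 takes them to reach 15.
Total = 18×15 + 17×30 + 9×15 = 915.

915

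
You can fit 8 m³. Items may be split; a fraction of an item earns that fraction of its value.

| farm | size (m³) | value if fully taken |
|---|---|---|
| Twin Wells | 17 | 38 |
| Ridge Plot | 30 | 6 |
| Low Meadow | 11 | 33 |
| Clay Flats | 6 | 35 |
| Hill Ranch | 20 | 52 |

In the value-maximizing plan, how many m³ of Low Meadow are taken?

2

Best value per unit of size first: Clay Flats 35/6≈5.83, Low Meadow 33/11≈3, Hill Ranch 52/20≈2.6, Twin Wells 38/17≈2.24, Ridge Plot 6/30≈0.2.
Clay Flats: take in full, 6 m³ for value 35 → 2 left.
2 m³ left: a 2/11 share of Low Meadow gives 33×2/11 = 6.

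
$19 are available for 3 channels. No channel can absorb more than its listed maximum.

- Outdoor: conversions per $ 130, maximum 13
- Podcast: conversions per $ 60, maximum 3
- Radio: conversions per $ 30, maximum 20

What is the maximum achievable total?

Highest conversions per $ first: Outdoor 130 > Podcast 60 > Radio 30.
Outdoor takes 13 to reach its cap of 13 ; 6 left.
Give Podcast 3 to hit its cap of 3 ; 3 left.
Radio: +3 (room for 20) → 3. Pool exhausted.
Total = 130×13 + 60×3 + 30×3 = 1960.

1960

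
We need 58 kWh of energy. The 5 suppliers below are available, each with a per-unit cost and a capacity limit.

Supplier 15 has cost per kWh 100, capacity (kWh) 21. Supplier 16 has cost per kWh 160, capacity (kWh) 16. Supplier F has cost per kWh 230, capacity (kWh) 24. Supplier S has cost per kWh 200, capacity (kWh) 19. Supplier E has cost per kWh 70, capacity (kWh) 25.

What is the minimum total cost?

Use suppliers in increasing cost order.
Take 25 from Supplier E at 70 ; need 33 more.
Supplier 15 (100): use full 21 ; 12 kWh to go.
Supplier 16 (160): take the remaining 12 ; done.
Supplier S, Supplier F: unused.
Cost = 25×70 + 21×100 + 12×160 = 5770.

5770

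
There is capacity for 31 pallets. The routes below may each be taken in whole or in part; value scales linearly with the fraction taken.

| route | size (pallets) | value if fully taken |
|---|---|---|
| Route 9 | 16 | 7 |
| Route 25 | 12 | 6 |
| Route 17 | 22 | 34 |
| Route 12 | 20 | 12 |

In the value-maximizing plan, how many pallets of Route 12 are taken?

Rank by value-to-size ratio: Route 17 34/22≈1.55, Route 12 12/20≈0.6, Route 25 6/12≈0.5, Route 9 7/16≈0.438.
Route 17: take in full, 22 pallets for value 34 → 9 left.
Fill the last 9 pallets with part of Route 12: 9/20 of it earns 5.4.

9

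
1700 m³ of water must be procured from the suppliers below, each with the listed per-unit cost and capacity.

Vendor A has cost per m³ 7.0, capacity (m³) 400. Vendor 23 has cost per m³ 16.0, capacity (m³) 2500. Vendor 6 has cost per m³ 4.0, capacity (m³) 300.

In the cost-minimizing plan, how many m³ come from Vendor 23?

Cheapest first:
Take 300 from Vendor 6 at 4.0 — need 1400 more.
Take 400 from Vendor A at 7.0 — need 1000 more.
Take 1000 from Vendor 23 at 16.0 to finish.

1000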